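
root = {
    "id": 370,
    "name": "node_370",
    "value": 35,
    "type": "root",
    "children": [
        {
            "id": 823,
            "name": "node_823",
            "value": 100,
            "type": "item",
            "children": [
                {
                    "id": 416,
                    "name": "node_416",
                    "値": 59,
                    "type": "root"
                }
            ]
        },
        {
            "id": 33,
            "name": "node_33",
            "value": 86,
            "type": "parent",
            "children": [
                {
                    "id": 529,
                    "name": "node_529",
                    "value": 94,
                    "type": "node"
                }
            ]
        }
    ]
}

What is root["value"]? 35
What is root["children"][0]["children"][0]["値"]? 59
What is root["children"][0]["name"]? "node_823"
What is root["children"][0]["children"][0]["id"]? 416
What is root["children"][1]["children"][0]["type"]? "node"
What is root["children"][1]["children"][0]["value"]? 94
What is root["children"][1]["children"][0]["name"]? "node_529"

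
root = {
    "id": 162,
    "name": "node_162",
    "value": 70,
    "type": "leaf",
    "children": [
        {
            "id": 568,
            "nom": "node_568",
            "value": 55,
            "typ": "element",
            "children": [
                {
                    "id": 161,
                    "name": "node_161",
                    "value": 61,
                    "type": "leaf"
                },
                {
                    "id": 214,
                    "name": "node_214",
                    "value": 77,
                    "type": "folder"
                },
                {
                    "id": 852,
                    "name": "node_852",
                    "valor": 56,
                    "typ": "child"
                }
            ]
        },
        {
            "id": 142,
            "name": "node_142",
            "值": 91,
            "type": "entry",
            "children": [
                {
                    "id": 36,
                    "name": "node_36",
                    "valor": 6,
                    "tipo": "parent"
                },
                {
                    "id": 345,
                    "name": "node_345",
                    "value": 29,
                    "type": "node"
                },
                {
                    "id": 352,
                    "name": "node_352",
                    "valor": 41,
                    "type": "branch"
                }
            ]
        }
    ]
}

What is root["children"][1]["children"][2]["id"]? 352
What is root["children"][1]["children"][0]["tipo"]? "parent"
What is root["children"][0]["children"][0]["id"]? 161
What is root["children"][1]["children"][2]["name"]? "node_352"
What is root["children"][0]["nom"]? "node_568"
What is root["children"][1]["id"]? 142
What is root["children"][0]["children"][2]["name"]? "node_852"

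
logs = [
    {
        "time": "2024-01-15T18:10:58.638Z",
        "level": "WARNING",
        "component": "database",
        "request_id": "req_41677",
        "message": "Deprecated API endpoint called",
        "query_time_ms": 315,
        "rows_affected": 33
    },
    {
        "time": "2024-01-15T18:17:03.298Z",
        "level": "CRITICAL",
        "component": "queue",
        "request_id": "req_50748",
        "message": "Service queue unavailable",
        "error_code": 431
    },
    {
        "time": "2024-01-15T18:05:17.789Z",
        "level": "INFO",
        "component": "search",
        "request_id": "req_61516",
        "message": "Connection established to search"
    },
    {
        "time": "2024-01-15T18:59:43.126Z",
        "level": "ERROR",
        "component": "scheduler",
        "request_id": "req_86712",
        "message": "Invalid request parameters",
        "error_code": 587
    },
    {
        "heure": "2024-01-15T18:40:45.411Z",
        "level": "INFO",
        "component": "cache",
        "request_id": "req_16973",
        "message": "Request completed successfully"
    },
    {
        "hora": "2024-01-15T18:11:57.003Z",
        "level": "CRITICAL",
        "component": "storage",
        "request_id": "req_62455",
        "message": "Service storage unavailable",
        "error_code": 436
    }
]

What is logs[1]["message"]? "Service queue unavailable"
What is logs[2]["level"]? "INFO"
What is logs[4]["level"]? "INFO"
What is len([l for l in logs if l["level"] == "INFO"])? 2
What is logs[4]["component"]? "cache"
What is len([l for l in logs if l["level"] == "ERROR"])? 1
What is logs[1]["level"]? "CRITICAL"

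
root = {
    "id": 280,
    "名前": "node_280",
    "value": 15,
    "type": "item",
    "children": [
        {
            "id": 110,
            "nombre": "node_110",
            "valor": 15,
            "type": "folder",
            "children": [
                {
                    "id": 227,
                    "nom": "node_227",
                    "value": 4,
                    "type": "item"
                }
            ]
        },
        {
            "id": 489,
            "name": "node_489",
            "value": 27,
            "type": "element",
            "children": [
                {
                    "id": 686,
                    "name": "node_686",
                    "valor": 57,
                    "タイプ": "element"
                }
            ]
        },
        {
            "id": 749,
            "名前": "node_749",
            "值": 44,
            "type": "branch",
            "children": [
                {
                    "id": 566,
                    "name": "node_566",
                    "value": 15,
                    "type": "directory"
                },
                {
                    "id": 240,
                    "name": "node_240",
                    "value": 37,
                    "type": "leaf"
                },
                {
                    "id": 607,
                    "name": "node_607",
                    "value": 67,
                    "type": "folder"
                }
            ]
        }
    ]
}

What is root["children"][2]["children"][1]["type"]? "leaf"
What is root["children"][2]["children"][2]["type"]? "folder"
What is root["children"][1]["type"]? "element"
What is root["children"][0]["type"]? "folder"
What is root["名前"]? "node_280"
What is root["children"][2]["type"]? "branch"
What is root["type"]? "item"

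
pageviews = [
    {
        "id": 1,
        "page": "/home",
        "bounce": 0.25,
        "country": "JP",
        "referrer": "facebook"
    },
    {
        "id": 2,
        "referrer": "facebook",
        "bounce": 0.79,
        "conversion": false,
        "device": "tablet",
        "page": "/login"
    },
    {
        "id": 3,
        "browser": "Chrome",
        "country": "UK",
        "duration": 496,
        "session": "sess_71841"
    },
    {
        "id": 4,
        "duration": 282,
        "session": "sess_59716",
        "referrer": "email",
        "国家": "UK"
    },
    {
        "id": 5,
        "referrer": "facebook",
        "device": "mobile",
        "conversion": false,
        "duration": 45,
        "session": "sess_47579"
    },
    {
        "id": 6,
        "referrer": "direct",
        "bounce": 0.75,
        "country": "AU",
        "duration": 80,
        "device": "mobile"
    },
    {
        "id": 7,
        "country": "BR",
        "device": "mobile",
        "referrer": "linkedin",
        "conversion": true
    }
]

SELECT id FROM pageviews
[1, 2, 3, 4, 5, 6, 7]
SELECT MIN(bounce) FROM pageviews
0.25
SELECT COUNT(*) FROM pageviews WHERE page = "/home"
1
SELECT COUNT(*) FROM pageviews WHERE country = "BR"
1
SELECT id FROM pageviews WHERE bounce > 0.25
[2, 6]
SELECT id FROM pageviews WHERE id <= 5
[1, 2, 3, 4, 5]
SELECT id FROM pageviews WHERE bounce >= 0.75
[2, 6]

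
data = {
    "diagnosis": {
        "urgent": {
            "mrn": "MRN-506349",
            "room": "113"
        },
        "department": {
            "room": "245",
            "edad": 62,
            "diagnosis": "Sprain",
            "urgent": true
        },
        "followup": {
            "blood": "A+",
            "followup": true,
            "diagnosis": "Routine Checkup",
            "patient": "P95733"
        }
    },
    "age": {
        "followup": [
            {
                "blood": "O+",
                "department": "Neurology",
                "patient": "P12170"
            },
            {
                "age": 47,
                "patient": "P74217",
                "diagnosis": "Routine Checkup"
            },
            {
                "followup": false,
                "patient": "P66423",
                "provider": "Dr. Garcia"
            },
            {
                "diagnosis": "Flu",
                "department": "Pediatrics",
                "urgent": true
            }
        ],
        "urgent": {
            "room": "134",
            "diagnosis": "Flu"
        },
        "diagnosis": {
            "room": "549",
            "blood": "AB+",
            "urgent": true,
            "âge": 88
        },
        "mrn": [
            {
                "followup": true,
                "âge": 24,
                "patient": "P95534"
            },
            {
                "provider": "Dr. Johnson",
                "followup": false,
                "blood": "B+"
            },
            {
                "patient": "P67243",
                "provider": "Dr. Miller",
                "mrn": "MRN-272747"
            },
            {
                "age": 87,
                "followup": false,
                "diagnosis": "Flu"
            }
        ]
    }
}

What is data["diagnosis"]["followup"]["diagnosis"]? "Routine Checkup"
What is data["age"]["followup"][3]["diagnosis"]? "Flu"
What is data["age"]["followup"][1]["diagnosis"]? "Routine Checkup"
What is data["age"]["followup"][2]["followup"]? False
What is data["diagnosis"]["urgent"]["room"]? "113"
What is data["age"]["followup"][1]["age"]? 47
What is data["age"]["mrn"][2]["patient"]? "P67243"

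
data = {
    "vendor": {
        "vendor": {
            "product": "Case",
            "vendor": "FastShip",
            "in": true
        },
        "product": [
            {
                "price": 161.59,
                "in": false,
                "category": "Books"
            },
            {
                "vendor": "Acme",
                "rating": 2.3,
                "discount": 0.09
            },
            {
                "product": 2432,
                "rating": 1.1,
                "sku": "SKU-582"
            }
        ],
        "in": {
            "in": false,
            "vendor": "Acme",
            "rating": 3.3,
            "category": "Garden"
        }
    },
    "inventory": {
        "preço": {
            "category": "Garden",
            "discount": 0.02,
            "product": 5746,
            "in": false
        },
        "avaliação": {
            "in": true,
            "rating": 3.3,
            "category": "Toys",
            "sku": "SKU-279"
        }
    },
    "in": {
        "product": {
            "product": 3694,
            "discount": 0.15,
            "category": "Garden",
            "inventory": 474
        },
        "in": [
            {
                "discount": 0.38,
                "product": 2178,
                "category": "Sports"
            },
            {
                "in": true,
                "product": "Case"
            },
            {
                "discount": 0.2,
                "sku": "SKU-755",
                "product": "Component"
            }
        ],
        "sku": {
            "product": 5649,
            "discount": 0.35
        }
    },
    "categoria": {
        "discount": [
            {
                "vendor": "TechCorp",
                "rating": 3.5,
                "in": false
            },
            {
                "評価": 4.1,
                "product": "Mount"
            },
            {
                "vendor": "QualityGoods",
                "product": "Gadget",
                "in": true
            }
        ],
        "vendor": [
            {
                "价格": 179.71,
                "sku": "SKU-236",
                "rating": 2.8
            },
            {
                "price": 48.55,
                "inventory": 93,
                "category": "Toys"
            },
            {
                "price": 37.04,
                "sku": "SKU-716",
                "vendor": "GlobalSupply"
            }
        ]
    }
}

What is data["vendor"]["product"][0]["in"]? False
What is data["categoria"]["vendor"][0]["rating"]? 2.8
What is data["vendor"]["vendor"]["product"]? "Case"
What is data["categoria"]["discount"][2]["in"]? True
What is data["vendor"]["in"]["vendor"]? "Acme"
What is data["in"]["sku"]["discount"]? 0.35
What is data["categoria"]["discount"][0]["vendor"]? "TechCorp"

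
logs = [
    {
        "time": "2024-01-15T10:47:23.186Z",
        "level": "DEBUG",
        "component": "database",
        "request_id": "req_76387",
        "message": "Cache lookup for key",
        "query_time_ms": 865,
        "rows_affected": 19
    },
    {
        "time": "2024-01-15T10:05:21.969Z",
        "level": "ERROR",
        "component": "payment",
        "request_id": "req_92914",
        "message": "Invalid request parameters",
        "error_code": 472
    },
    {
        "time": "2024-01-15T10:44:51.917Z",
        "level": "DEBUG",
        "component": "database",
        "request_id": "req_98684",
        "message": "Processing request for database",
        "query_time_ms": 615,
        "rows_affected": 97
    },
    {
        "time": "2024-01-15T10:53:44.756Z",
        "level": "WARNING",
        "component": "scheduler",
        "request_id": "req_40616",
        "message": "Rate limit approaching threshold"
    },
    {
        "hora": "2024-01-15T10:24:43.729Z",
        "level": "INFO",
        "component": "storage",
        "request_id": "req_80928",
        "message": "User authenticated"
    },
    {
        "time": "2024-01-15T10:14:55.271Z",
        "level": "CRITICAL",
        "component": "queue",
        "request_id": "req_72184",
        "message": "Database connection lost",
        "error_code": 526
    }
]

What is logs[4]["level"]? "INFO"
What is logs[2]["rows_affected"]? 97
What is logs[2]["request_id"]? "req_98684"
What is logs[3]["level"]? "WARNING"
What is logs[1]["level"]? "ERROR"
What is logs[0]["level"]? "DEBUG"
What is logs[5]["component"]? "queue"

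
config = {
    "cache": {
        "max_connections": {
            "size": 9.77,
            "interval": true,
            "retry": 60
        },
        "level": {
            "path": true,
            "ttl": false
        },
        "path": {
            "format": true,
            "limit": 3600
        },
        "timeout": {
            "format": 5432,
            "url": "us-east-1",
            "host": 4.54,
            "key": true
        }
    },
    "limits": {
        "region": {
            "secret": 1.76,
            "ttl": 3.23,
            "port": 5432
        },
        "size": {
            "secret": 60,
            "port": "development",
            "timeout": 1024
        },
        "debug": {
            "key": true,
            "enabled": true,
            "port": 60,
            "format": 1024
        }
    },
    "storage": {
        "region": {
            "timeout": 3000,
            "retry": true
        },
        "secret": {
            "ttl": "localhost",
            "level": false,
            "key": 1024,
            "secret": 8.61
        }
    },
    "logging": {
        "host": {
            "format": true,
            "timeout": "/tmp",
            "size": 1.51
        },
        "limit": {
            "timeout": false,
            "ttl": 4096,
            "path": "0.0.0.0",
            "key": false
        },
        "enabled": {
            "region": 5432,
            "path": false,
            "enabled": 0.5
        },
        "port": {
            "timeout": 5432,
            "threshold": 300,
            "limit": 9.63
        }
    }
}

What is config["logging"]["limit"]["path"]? "0.0.0.0"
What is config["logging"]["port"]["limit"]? 9.63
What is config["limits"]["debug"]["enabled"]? True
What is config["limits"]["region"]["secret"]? 1.76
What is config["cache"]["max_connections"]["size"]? 9.77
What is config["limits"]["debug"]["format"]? 1024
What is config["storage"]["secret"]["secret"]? 8.61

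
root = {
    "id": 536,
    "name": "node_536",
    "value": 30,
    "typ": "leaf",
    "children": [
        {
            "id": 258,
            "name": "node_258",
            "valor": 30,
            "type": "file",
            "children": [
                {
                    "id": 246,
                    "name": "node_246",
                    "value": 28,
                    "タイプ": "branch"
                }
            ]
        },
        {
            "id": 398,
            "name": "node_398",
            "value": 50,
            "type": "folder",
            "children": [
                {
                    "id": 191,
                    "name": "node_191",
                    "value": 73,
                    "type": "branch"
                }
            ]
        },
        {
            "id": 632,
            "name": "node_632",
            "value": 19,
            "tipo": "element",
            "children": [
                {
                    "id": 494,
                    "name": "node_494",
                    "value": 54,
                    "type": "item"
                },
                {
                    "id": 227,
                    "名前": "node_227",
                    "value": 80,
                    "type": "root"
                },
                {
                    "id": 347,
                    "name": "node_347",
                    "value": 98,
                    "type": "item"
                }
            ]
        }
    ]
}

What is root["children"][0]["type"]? "file"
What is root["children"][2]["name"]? "node_632"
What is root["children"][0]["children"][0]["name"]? "node_246"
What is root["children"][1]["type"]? "folder"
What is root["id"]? 536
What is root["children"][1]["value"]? 50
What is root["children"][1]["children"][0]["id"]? 191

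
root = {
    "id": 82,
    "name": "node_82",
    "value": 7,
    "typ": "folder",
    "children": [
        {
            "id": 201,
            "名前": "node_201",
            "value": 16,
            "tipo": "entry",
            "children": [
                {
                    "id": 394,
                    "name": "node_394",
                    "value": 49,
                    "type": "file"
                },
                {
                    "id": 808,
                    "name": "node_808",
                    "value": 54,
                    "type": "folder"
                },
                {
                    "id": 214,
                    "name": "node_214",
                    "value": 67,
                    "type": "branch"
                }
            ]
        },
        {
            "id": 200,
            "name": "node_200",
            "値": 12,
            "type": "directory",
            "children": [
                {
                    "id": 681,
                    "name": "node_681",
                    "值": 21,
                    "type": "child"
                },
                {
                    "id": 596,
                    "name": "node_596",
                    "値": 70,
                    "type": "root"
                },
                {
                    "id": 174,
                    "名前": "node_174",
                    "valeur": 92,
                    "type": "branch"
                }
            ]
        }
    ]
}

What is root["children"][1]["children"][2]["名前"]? "node_174"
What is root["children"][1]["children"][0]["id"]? 681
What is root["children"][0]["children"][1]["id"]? 808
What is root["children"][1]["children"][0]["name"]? "node_681"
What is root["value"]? 7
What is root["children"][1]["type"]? "directory"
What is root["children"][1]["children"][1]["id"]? 596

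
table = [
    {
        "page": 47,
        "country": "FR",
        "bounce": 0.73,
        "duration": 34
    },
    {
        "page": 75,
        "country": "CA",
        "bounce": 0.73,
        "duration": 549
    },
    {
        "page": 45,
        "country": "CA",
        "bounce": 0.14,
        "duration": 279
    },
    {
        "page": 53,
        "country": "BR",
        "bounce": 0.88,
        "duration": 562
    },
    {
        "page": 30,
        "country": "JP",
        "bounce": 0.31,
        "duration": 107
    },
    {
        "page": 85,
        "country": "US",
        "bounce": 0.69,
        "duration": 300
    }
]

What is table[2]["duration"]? 279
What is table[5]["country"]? "US"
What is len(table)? 6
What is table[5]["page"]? 85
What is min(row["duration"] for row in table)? 34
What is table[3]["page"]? 53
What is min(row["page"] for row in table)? 30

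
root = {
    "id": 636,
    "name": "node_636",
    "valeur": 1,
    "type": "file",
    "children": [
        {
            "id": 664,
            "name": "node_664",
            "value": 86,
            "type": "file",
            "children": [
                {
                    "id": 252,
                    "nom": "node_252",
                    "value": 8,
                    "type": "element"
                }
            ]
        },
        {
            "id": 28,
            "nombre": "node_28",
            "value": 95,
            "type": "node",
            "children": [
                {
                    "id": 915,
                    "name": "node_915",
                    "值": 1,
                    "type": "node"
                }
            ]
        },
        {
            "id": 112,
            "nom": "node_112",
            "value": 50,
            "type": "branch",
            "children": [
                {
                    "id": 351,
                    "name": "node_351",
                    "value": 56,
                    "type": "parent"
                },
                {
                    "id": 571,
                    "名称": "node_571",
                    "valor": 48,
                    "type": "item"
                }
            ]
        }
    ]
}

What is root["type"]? "file"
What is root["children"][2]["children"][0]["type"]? "parent"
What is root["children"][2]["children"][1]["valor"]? 48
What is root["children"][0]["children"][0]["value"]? 8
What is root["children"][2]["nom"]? "node_112"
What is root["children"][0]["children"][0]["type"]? "element"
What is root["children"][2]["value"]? 50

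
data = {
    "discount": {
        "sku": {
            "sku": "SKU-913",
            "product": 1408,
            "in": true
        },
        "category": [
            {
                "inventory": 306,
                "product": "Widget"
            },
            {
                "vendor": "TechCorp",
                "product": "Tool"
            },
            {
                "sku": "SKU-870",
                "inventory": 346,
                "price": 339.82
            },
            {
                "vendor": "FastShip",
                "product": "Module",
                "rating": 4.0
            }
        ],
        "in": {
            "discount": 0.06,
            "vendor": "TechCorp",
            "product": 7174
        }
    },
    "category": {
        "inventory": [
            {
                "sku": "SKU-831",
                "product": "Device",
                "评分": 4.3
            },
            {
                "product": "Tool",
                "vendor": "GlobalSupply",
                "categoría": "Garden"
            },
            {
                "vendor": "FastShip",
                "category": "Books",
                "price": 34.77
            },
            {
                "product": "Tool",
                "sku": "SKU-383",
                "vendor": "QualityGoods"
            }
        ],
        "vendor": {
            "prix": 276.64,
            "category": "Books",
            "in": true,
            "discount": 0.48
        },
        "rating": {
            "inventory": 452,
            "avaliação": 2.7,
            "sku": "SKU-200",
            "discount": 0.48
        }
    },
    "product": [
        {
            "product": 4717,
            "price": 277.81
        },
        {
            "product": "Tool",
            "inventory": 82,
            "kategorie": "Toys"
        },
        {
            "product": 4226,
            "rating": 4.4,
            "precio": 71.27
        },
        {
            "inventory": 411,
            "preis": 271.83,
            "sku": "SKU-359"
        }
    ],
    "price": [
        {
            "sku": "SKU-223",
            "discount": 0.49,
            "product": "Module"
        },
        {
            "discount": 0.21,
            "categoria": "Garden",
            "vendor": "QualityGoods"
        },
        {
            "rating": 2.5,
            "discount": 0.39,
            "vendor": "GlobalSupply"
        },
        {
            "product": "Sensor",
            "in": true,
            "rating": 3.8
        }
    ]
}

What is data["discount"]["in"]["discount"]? 0.06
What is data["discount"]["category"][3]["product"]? "Module"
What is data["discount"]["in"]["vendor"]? "TechCorp"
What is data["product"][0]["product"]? 4717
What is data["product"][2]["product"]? 4226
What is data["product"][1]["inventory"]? 82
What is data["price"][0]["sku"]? "SKU-223"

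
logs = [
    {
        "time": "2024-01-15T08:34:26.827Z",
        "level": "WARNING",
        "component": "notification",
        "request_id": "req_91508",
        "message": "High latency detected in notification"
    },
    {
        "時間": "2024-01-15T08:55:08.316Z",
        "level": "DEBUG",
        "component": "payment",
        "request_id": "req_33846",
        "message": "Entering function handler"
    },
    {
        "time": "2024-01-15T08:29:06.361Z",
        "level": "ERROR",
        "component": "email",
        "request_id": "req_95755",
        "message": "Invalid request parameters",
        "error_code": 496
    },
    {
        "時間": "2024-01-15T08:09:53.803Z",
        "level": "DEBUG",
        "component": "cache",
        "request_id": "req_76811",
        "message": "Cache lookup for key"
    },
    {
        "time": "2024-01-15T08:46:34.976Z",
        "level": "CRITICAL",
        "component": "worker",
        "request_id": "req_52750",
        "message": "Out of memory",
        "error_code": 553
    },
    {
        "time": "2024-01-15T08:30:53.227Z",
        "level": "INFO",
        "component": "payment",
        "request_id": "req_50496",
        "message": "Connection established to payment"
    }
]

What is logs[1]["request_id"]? "req_33846"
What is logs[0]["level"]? "WARNING"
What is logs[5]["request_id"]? "req_50496"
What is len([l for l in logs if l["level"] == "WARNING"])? 1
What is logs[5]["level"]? "INFO"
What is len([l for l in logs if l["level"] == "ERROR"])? 1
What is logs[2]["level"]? "ERROR"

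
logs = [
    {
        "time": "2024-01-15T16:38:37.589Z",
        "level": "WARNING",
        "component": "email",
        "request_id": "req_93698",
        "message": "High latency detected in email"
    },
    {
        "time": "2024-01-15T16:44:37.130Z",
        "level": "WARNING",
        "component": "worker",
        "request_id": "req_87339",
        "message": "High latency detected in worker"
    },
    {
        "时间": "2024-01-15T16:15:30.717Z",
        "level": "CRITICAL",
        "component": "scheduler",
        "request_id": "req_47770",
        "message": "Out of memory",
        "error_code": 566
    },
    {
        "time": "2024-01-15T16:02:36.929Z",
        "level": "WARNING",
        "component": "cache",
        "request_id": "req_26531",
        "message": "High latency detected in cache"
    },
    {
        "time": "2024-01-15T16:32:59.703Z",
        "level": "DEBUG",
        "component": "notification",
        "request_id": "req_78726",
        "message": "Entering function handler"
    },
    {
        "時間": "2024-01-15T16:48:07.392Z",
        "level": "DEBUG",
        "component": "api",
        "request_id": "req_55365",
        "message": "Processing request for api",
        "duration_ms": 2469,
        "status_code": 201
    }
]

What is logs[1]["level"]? "WARNING"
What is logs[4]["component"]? "notification"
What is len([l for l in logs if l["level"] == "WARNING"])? 3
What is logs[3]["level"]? "WARNING"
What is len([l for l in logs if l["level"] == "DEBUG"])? 2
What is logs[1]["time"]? "2024-01-15T16:44:37.130Z"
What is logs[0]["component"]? "email"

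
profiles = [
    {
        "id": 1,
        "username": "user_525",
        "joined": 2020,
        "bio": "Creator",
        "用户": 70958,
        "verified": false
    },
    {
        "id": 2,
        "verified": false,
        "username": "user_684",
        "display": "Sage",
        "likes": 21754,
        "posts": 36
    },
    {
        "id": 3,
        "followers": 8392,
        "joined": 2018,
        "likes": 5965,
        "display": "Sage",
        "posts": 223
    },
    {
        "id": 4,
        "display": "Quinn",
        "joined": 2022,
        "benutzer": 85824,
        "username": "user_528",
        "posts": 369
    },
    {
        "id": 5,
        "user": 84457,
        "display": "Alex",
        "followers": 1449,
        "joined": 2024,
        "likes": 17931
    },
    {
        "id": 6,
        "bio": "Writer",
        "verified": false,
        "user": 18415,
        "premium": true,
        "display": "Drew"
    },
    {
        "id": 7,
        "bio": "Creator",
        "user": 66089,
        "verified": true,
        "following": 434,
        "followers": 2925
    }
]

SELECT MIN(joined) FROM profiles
2018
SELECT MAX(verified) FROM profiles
True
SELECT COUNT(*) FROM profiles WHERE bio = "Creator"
2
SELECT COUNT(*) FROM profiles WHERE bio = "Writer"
1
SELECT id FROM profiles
[1, 2, 3, 4, 5, 6, 7]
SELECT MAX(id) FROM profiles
7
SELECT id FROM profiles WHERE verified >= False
[1, 2, 6, 7]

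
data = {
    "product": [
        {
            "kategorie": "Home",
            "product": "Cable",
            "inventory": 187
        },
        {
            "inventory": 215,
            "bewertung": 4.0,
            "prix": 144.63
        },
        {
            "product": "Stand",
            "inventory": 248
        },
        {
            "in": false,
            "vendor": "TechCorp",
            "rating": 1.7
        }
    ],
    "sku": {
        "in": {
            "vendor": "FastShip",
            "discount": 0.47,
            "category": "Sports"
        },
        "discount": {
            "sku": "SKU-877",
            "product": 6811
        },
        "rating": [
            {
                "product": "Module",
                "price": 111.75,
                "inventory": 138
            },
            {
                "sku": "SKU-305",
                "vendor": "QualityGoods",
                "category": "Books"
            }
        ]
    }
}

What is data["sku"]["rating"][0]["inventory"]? 138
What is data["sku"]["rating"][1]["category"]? "Books"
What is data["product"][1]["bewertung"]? 4.0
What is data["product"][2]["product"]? "Stand"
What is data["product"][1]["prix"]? 144.63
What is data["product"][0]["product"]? "Cable"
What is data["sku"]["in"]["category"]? "Sports"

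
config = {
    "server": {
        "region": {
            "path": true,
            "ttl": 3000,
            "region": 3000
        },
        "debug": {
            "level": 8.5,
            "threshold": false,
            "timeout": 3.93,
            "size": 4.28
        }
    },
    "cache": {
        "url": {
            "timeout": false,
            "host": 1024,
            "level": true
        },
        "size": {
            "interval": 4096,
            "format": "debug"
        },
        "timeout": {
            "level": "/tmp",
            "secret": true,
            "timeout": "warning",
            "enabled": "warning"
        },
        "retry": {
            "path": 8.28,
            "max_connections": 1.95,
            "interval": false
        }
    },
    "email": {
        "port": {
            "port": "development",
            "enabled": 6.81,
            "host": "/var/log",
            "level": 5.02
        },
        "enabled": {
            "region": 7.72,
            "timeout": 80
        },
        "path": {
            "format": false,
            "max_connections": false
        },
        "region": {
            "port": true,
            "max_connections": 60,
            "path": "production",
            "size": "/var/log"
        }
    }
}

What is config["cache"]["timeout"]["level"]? "/tmp"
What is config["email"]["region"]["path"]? "production"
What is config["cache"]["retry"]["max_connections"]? 1.95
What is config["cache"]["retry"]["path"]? 8.28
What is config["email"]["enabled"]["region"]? 7.72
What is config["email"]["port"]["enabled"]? 6.81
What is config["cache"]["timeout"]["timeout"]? "warning"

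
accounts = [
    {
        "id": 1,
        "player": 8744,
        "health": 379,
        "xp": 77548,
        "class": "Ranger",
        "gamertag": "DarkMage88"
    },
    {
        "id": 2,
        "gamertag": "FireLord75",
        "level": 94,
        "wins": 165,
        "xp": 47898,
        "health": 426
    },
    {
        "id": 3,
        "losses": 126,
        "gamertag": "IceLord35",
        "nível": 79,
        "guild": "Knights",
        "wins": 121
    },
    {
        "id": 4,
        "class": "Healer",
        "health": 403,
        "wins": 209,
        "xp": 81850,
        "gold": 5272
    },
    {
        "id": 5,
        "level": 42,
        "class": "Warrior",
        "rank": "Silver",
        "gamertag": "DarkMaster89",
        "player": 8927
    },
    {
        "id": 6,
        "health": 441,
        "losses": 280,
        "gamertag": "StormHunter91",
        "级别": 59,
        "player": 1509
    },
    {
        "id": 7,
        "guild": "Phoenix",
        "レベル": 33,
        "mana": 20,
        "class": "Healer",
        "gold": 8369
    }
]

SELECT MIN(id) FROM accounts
1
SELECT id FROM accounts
[1, 2, 3, 4, 5, 6, 7]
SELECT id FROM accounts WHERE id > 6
[7]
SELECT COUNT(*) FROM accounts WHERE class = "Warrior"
1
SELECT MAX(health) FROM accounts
441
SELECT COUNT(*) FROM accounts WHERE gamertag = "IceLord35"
1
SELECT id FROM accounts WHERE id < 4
[1, 2, 3]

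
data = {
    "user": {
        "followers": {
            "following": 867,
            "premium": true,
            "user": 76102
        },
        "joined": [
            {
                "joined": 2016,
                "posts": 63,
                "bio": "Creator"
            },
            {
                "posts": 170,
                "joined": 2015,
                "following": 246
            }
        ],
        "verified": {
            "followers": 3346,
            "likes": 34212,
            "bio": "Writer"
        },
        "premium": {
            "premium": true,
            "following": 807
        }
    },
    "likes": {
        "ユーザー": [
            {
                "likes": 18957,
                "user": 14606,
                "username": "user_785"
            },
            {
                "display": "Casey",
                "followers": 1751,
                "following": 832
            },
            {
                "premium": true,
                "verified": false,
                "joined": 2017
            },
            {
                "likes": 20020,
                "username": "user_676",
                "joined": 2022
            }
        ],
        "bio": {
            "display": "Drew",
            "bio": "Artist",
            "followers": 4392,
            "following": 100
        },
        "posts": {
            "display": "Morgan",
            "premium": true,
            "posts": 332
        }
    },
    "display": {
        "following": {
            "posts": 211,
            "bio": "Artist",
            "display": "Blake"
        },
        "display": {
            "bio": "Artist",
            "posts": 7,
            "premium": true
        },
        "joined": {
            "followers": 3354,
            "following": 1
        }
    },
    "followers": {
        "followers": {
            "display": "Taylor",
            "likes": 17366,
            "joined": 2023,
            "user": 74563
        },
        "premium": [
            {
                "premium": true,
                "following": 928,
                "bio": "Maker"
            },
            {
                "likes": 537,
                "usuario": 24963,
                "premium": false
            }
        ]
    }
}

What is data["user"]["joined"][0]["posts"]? 63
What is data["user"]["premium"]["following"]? 807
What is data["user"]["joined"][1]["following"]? 246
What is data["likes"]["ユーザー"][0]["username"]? "user_785"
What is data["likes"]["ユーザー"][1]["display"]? "Casey"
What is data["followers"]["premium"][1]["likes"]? 537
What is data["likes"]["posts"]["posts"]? 332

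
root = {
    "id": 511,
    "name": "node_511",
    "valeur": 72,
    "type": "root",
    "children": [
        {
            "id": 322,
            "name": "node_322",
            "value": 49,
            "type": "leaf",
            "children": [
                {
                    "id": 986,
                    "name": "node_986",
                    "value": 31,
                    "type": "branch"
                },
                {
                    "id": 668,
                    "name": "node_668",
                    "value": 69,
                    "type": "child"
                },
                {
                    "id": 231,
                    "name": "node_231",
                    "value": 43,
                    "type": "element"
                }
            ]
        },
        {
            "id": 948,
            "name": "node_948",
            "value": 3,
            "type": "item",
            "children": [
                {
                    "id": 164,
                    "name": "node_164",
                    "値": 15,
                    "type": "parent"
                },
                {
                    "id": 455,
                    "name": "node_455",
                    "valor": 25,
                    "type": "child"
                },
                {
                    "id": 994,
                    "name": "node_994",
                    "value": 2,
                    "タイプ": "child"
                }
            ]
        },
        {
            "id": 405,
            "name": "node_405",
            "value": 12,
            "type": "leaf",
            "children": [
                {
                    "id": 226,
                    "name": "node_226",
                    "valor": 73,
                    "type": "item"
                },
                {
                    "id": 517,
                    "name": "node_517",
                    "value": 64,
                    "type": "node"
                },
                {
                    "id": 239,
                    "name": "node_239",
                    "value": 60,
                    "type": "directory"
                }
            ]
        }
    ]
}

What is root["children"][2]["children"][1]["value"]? 64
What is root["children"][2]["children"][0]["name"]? "node_226"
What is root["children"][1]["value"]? 3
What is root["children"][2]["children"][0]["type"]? "item"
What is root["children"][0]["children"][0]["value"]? 31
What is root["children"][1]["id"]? 948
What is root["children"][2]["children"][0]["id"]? 226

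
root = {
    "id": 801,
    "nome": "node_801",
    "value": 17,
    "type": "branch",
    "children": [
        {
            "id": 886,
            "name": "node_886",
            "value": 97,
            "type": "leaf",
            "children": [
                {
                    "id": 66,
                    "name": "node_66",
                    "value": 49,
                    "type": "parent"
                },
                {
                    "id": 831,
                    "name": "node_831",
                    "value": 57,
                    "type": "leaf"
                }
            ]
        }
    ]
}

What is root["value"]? 17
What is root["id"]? 801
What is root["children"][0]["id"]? 886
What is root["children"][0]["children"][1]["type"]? "leaf"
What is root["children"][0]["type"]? "leaf"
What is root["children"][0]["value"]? 97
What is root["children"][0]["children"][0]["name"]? "node_66"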